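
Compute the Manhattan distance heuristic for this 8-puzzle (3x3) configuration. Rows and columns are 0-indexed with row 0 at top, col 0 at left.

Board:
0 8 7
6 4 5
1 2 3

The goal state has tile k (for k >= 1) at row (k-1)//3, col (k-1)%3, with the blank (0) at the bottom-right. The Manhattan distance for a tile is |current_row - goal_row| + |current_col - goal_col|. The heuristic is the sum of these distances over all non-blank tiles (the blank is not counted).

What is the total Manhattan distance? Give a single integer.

Tile 8: (0,1)->(2,1) = 2
Tile 7: (0,2)->(2,0) = 4
Tile 6: (1,0)->(1,2) = 2
Tile 4: (1,1)->(1,0) = 1
Tile 5: (1,2)->(1,1) = 1
Tile 1: (2,0)->(0,0) = 2
Tile 2: (2,1)->(0,1) = 2
Tile 3: (2,2)->(0,2) = 2
Sum: 2 + 4 + 2 + 1 + 1 + 2 + 2 + 2 = 16

Answer: 16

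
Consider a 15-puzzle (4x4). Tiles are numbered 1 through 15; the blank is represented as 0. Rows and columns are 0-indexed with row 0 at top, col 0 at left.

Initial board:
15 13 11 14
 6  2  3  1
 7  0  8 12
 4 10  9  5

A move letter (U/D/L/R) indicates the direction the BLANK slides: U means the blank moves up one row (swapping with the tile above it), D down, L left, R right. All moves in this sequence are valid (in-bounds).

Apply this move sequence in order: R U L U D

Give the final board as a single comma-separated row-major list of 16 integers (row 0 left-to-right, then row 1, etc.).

After move 1 (R):
15 13 11 14
 6  2  3  1
 7  8  0 12
 4 10  9  5

After move 2 (U):
15 13 11 14
 6  2  0  1
 7  8  3 12
 4 10  9  5

After move 3 (L):
15 13 11 14
 6  0  2  1
 7  8  3 12
 4 10  9  5

After move 4 (U):
15  0 11 14
 6 13  2  1
 7  8  3 12
 4 10  9  5

After move 5 (D):
15 13 11 14
 6  0  2  1
 7  8  3 12
 4 10  9  5

Answer: 15, 13, 11, 14, 6, 0, 2, 1, 7, 8, 3, 12, 4, 10, 9, 5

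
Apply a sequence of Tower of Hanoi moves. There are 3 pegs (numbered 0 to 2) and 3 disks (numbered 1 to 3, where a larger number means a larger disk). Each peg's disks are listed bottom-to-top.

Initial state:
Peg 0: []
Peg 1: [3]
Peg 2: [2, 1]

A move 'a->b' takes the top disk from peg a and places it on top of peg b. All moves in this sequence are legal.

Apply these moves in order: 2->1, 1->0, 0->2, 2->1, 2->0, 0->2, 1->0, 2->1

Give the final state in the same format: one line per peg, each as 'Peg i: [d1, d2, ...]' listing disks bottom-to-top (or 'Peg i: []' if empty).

After move 1 (2->1):
Peg 0: []
Peg 1: [3, 1]
Peg 2: [2]

After move 2 (1->0):
Peg 0: [1]
Peg 1: [3]
Peg 2: [2]

After move 3 (0->2):
Peg 0: []
Peg 1: [3]
Peg 2: [2, 1]

After move 4 (2->1):
Peg 0: []
Peg 1: [3, 1]
Peg 2: [2]

After move 5 (2->0):
Peg 0: [2]
Peg 1: [3, 1]
Peg 2: []

After move 6 (0->2):
Peg 0: []
Peg 1: [3, 1]
Peg 2: [2]

After move 7 (1->0):
Peg 0: [1]
Peg 1: [3]
Peg 2: [2]

After move 8 (2->1):
Peg 0: [1]
Peg 1: [3, 2]
Peg 2: []

Answer: Peg 0: [1]
Peg 1: [3, 2]
Peg 2: []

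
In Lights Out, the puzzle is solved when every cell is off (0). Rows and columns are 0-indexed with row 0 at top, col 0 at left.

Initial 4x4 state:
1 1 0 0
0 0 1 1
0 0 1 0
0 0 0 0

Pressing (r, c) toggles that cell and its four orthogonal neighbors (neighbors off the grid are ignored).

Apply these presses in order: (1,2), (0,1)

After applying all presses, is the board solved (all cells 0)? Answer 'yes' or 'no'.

After press 1 at (1,2):
1 1 1 0
0 1 0 0
0 0 0 0
0 0 0 0

After press 2 at (0,1):
0 0 0 0
0 0 0 0
0 0 0 0
0 0 0 0

Lights still on: 0

Answer: yes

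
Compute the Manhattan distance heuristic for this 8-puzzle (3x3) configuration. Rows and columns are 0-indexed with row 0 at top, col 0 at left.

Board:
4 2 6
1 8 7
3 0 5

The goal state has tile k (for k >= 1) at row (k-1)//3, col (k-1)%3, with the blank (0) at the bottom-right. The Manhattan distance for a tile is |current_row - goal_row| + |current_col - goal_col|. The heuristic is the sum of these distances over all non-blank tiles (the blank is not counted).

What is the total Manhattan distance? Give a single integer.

Tile 4: (0,0)->(1,0) = 1
Tile 2: (0,1)->(0,1) = 0
Tile 6: (0,2)->(1,2) = 1
Tile 1: (1,0)->(0,0) = 1
Tile 8: (1,1)->(2,1) = 1
Tile 7: (1,2)->(2,0) = 3
Tile 3: (2,0)->(0,2) = 4
Tile 5: (2,2)->(1,1) = 2
Sum: 1 + 0 + 1 + 1 + 1 + 3 + 4 + 2 = 13

Answer: 13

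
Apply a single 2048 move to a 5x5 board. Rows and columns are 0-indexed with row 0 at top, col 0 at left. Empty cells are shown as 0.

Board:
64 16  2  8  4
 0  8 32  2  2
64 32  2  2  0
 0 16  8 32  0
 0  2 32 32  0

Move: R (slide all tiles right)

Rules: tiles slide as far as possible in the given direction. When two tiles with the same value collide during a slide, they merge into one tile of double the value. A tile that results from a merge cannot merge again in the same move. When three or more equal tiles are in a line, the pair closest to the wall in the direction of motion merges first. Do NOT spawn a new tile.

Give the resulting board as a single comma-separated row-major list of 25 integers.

Answer: 64, 16, 2, 8, 4, 0, 0, 8, 32, 4, 0, 0, 64, 32, 4, 0, 0, 16, 8, 32, 0, 0, 0, 2, 64

Derivation:
Slide right:
row 0: [64, 16, 2, 8, 4] -> [64, 16, 2, 8, 4]
row 1: [0, 8, 32, 2, 2] -> [0, 0, 8, 32, 4]
row 2: [64, 32, 2, 2, 0] -> [0, 0, 64, 32, 4]
row 3: [0, 16, 8, 32, 0] -> [0, 0, 16, 8, 32]
row 4: [0, 2, 32, 32, 0] -> [0, 0, 0, 2, 64]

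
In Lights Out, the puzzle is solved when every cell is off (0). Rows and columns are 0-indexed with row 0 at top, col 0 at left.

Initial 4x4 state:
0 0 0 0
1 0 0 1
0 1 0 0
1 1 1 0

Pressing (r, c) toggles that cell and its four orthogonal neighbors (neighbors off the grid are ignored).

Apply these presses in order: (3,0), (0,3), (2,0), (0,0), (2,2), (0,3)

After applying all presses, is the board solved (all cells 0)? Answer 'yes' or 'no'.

After press 1 at (3,0):
0 0 0 0
1 0 0 1
1 1 0 0
0 0 1 0

After press 2 at (0,3):
0 0 1 1
1 0 0 0
1 1 0 0
0 0 1 0

After press 3 at (2,0):
0 0 1 1
0 0 0 0
0 0 0 0
1 0 1 0

After press 4 at (0,0):
1 1 1 1
1 0 0 0
0 0 0 0
1 0 1 0

After press 5 at (2,2):
1 1 1 1
1 0 1 0
0 1 1 1
1 0 0 0

After press 6 at (0,3):
1 1 0 0
1 0 1 1
0 1 1 1
1 0 0 0

Lights still on: 9

Answer: no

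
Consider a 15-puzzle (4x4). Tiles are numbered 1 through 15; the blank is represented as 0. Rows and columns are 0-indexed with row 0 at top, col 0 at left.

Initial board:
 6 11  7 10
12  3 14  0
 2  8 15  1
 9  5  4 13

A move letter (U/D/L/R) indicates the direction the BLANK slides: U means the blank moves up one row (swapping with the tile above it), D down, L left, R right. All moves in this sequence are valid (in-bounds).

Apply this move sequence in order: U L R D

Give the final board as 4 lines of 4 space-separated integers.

Answer:  6 11  7 10
12  3 14  0
 2  8 15  1
 9  5  4 13

Derivation:
After move 1 (U):
 6 11  7  0
12  3 14 10
 2  8 15  1
 9  5  4 13

After move 2 (L):
 6 11  0  7
12  3 14 10
 2  8 15  1
 9  5  4 13

After move 3 (R):
 6 11  7  0
12  3 14 10
 2  8 15  1
 9  5  4 13

After move 4 (D):
 6 11  7 10
12  3 14  0
 2  8 15  1
 9  5  4 13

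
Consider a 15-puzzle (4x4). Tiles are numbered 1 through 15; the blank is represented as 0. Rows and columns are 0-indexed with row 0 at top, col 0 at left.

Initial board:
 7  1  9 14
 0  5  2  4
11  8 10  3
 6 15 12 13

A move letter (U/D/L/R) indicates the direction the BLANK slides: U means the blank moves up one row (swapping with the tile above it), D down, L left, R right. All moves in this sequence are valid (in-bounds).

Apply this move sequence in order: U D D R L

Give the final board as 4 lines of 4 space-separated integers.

Answer:  7  1  9 14
11  5  2  4
 0  8 10  3
 6 15 12 13

Derivation:
After move 1 (U):
 0  1  9 14
 7  5  2  4
11  8 10  3
 6 15 12 13

After move 2 (D):
 7  1  9 14
 0  5  2  4
11  8 10  3
 6 15 12 13

After move 3 (D):
 7  1  9 14
11  5  2  4
 0  8 10  3
 6 15 12 13

After move 4 (R):
 7  1  9 14
11  5  2  4
 8  0 10  3
 6 15 12 13

After move 5 (L):
 7  1  9 14
11  5  2  4
 0  8 10  3
 6 15 12 13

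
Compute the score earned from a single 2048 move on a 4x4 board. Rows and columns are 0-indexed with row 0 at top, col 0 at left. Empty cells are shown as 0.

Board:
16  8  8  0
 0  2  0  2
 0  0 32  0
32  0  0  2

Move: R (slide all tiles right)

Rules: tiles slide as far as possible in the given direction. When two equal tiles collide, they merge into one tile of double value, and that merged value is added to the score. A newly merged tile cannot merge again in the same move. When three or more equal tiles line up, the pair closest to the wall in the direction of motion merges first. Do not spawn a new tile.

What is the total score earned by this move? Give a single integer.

Slide right:
row 0: [16, 8, 8, 0] -> [0, 0, 16, 16]  score +16 (running 16)
row 1: [0, 2, 0, 2] -> [0, 0, 0, 4]  score +4 (running 20)
row 2: [0, 0, 32, 0] -> [0, 0, 0, 32]  score +0 (running 20)
row 3: [32, 0, 0, 2] -> [0, 0, 32, 2]  score +0 (running 20)
Board after move:
 0  0 16 16
 0  0  0  4
 0  0  0 32
 0  0 32  2

Answer: 20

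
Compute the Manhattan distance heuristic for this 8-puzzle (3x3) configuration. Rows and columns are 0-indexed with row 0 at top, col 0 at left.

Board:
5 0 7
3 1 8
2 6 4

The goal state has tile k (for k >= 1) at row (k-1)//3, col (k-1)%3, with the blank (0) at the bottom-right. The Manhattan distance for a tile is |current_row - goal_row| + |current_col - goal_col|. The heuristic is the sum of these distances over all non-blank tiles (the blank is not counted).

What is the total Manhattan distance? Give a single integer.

Tile 5: at (0,0), goal (1,1), distance |0-1|+|0-1| = 2
Tile 7: at (0,2), goal (2,0), distance |0-2|+|2-0| = 4
Tile 3: at (1,0), goal (0,2), distance |1-0|+|0-2| = 3
Tile 1: at (1,1), goal (0,0), distance |1-0|+|1-0| = 2
Tile 8: at (1,2), goal (2,1), distance |1-2|+|2-1| = 2
Tile 2: at (2,0), goal (0,1), distance |2-0|+|0-1| = 3
Tile 6: at (2,1), goal (1,2), distance |2-1|+|1-2| = 2
Tile 4: at (2,2), goal (1,0), distance |2-1|+|2-0| = 3
Sum: 2 + 4 + 3 + 2 + 2 + 3 + 2 + 3 = 21

Answer: 21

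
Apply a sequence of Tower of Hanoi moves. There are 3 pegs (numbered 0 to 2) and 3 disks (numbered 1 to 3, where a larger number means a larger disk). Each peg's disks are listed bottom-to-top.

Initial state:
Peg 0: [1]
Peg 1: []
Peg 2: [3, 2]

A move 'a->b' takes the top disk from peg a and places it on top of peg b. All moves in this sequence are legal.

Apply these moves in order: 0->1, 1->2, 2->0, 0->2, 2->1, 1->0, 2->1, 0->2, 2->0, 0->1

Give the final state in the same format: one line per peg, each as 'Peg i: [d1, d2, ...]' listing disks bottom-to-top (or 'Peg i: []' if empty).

Answer: Peg 0: []
Peg 1: [2, 1]
Peg 2: [3]

Derivation:
After move 1 (0->1):
Peg 0: []
Peg 1: [1]
Peg 2: [3, 2]

After move 2 (1->2):
Peg 0: []
Peg 1: []
Peg 2: [3, 2, 1]

After move 3 (2->0):
Peg 0: [1]
Peg 1: []
Peg 2: [3, 2]

After move 4 (0->2):
Peg 0: []
Peg 1: []
Peg 2: [3, 2, 1]

After move 5 (2->1):
Peg 0: []
Peg 1: [1]
Peg 2: [3, 2]

After move 6 (1->0):
Peg 0: [1]
Peg 1: []
Peg 2: [3, 2]

After move 7 (2->1):
Peg 0: [1]
Peg 1: [2]
Peg 2: [3]

After move 8 (0->2):
Peg 0: []
Peg 1: [2]
Peg 2: [3, 1]

After move 9 (2->0):
Peg 0: [1]
Peg 1: [2]
Peg 2: [3]

After move 10 (0->1):
Peg 0: []
Peg 1: [2, 1]
Peg 2: [3]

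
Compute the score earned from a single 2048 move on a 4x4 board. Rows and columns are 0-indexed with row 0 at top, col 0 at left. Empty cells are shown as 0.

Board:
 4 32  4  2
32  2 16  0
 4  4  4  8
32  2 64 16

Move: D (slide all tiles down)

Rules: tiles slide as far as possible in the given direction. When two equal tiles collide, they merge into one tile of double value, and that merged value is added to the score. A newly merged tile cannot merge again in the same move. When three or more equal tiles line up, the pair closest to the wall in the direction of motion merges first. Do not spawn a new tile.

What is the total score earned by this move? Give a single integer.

Slide down:
col 0: [4, 32, 4, 32] -> [4, 32, 4, 32]  score +0 (running 0)
col 1: [32, 2, 4, 2] -> [32, 2, 4, 2]  score +0 (running 0)
col 2: [4, 16, 4, 64] -> [4, 16, 4, 64]  score +0 (running 0)
col 3: [2, 0, 8, 16] -> [0, 2, 8, 16]  score +0 (running 0)
Board after move:
 4 32  4  0
32  2 16  2
 4  4  4  8
32  2 64 16

Answer: 0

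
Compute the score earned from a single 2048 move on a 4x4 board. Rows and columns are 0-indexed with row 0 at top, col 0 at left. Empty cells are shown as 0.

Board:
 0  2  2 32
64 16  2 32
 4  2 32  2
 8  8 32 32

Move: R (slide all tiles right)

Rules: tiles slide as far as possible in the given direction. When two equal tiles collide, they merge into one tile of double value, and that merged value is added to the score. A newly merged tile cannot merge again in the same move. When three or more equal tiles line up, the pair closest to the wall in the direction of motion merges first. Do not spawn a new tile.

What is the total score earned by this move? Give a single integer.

Slide right:
row 0: [0, 2, 2, 32] -> [0, 0, 4, 32]  score +4 (running 4)
row 1: [64, 16, 2, 32] -> [64, 16, 2, 32]  score +0 (running 4)
row 2: [4, 2, 32, 2] -> [4, 2, 32, 2]  score +0 (running 4)
row 3: [8, 8, 32, 32] -> [0, 0, 16, 64]  score +80 (running 84)
Board after move:
 0  0  4 32
64 16  2 32
 4  2 32  2
 0  0 16 64

Answer: 84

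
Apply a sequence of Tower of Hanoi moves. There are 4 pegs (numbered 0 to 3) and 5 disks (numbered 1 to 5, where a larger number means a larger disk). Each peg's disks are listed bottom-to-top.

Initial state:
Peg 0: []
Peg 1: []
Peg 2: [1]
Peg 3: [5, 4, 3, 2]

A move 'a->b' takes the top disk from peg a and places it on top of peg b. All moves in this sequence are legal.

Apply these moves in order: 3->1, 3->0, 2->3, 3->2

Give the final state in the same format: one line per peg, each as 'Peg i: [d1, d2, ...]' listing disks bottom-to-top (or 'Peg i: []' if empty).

Answer: Peg 0: [3]
Peg 1: [2]
Peg 2: [1]
Peg 3: [5, 4]

Derivation:
After move 1 (3->1):
Peg 0: []
Peg 1: [2]
Peg 2: [1]
Peg 3: [5, 4, 3]

After move 2 (3->0):
Peg 0: [3]
Peg 1: [2]
Peg 2: [1]
Peg 3: [5, 4]

After move 3 (2->3):
Peg 0: [3]
Peg 1: [2]
Peg 2: []
Peg 3: [5, 4, 1]

After move 4 (3->2):
Peg 0: [3]
Peg 1: [2]
Peg 2: [1]
Peg 3: [5, 4]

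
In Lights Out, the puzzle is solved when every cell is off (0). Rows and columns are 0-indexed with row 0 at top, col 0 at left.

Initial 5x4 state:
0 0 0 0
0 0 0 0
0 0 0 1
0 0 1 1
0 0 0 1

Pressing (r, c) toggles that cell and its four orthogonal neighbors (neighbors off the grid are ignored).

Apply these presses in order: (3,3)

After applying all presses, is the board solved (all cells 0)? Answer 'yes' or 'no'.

Answer: yes

Derivation:
After press 1 at (3,3):
0 0 0 0
0 0 0 0
0 0 0 0
0 0 0 0
0 0 0 0

Lights still on: 0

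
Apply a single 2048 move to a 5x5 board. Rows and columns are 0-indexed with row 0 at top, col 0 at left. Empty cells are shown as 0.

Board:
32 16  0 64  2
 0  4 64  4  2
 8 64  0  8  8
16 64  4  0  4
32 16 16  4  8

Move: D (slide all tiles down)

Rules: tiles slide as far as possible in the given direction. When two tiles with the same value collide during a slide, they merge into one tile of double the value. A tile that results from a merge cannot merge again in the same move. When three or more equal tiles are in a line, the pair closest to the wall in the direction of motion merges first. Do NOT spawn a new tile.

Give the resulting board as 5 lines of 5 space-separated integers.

Answer:   0   0   0   0   0
 32  16   0  64   4
  8   4  64   4   8
 16 128   4   8   4
 32  16  16   4   8

Derivation:
Slide down:
col 0: [32, 0, 8, 16, 32] -> [0, 32, 8, 16, 32]
col 1: [16, 4, 64, 64, 16] -> [0, 16, 4, 128, 16]
col 2: [0, 64, 0, 4, 16] -> [0, 0, 64, 4, 16]
col 3: [64, 4, 8, 0, 4] -> [0, 64, 4, 8, 4]
col 4: [2, 2, 8, 4, 8] -> [0, 4, 8, 4, 8]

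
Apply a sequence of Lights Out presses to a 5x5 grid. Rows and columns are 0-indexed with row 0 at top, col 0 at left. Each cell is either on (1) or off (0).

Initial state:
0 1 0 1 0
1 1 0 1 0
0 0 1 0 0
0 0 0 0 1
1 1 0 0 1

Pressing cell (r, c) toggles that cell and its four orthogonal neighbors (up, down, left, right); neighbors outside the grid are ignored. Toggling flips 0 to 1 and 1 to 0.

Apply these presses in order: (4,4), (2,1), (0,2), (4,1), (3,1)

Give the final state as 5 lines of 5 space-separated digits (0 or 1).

After press 1 at (4,4):
0 1 0 1 0
1 1 0 1 0
0 0 1 0 0
0 0 0 0 0
1 1 0 1 0

After press 2 at (2,1):
0 1 0 1 0
1 0 0 1 0
1 1 0 0 0
0 1 0 0 0
1 1 0 1 0

After press 3 at (0,2):
0 0 1 0 0
1 0 1 1 0
1 1 0 0 0
0 1 0 0 0
1 1 0 1 0

After press 4 at (4,1):
0 0 1 0 0
1 0 1 1 0
1 1 0 0 0
0 0 0 0 0
0 0 1 1 0

After press 5 at (3,1):
0 0 1 0 0
1 0 1 1 0
1 0 0 0 0
1 1 1 0 0
0 1 1 1 0

Answer: 0 0 1 0 0
1 0 1 1 0
1 0 0 0 0
1 1 1 0 0
0 1 1 1 0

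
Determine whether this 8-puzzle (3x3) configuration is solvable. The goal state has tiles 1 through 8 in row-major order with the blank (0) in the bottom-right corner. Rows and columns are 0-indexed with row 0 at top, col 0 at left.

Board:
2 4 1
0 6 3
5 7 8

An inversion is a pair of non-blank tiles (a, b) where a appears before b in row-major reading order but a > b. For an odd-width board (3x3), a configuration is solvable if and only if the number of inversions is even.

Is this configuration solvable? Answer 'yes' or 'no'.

Answer: no

Derivation:
Inversions (pairs i<j in row-major order where tile[i] > tile[j] > 0): 5
5 is odd, so the puzzle is not solvable.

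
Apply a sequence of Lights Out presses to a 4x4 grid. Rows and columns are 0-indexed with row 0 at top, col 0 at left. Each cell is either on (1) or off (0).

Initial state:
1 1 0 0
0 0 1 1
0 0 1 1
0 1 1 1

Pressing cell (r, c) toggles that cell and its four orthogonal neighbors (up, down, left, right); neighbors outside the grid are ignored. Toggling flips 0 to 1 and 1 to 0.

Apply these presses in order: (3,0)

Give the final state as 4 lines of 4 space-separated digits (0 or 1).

Answer: 1 1 0 0
0 0 1 1
1 0 1 1
1 0 1 1

Derivation:
After press 1 at (3,0):
1 1 0 0
0 0 1 1
1 0 1 1
1 0 1 1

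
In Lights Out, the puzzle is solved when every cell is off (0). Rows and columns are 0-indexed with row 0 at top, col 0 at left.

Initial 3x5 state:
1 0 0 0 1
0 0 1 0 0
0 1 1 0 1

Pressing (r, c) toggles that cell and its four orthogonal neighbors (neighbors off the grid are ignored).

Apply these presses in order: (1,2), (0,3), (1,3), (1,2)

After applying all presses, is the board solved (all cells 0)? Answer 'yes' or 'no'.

Answer: no

Derivation:
After press 1 at (1,2):
1 0 1 0 1
0 1 0 1 0
0 1 0 0 1

After press 2 at (0,3):
1 0 0 1 0
0 1 0 0 0
0 1 0 0 1

After press 3 at (1,3):
1 0 0 0 0
0 1 1 1 1
0 1 0 1 1

After press 4 at (1,2):
1 0 1 0 0
0 0 0 0 1
0 1 1 1 1

Lights still on: 7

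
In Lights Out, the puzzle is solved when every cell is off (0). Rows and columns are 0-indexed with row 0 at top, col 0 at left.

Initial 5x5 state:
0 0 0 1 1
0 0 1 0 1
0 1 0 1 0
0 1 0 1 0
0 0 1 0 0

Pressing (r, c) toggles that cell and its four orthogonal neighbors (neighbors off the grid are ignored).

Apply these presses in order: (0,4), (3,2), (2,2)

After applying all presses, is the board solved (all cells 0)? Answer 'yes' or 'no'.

After press 1 at (0,4):
0 0 0 0 0
0 0 1 0 0
0 1 0 1 0
0 1 0 1 0
0 0 1 0 0

After press 2 at (3,2):
0 0 0 0 0
0 0 1 0 0
0 1 1 1 0
0 0 1 0 0
0 0 0 0 0

After press 3 at (2,2):
0 0 0 0 0
0 0 0 0 0
0 0 0 0 0
0 0 0 0 0
0 0 0 0 0

Lights still on: 0

Answer: yes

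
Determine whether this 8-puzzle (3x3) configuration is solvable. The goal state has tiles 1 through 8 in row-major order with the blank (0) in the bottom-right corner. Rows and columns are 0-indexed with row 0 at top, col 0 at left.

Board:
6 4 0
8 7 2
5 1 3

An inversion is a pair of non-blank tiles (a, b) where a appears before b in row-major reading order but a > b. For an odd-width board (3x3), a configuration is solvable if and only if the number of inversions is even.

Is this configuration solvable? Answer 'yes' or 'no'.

Inversions (pairs i<j in row-major order where tile[i] > tile[j] > 0): 20
20 is even, so the puzzle is solvable.

Answer: yes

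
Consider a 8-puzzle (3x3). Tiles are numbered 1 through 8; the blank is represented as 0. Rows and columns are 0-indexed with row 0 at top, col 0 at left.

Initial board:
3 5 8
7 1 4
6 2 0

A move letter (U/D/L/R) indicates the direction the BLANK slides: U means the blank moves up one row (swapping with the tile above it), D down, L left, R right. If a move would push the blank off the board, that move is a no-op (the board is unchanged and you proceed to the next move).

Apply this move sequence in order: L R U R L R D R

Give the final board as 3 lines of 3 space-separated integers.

Answer: 3 5 8
7 1 4
6 2 0

Derivation:
After move 1 (L):
3 5 8
7 1 4
6 0 2

After move 2 (R):
3 5 8
7 1 4
6 2 0

After move 3 (U):
3 5 8
7 1 0
6 2 4

After move 4 (R):
3 5 8
7 1 0
6 2 4

After move 5 (L):
3 5 8
7 0 1
6 2 4

After move 6 (R):
3 5 8
7 1 0
6 2 4

After move 7 (D):
3 5 8
7 1 4
6 2 0

After move 8 (R):
3 5 8
7 1 4
6 2 0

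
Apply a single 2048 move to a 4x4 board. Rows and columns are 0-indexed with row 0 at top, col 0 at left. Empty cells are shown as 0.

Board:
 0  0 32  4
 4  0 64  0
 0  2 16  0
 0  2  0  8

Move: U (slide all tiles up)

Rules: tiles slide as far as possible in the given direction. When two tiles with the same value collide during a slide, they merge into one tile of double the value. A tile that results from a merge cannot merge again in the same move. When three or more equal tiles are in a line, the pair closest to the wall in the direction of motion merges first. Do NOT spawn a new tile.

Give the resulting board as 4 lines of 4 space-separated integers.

Answer:  4  4 32  4
 0  0 64  8
 0  0 16  0
 0  0  0  0

Derivation:
Slide up:
col 0: [0, 4, 0, 0] -> [4, 0, 0, 0]
col 1: [0, 0, 2, 2] -> [4, 0, 0, 0]
col 2: [32, 64, 16, 0] -> [32, 64, 16, 0]
col 3: [4, 0, 0, 8] -> [4, 8, 0, 0]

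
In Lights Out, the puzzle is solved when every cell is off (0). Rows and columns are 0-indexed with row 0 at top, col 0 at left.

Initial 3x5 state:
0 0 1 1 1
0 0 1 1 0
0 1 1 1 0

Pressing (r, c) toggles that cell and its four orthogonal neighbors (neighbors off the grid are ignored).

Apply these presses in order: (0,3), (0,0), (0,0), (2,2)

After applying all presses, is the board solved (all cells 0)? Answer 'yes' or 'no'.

Answer: yes

Derivation:
After press 1 at (0,3):
0 0 0 0 0
0 0 1 0 0
0 1 1 1 0

After press 2 at (0,0):
1 1 0 0 0
1 0 1 0 0
0 1 1 1 0

After press 3 at (0,0):
0 0 0 0 0
0 0 1 0 0
0 1 1 1 0

After press 4 at (2,2):
0 0 0 0 0
0 0 0 0 0
0 0 0 0 0

Lights still on: 0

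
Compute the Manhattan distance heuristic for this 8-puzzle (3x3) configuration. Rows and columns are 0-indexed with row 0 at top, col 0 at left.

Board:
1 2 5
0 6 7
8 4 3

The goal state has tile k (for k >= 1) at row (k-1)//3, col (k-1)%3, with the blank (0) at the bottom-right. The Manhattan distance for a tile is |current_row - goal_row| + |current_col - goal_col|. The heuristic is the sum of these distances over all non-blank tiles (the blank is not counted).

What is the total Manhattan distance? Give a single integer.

Answer: 11

Derivation:
Tile 1: (0,0)->(0,0) = 0
Tile 2: (0,1)->(0,1) = 0
Tile 5: (0,2)->(1,1) = 2
Tile 6: (1,1)->(1,2) = 1
Tile 7: (1,2)->(2,0) = 3
Tile 8: (2,0)->(2,1) = 1
Tile 4: (2,1)->(1,0) = 2
Tile 3: (2,2)->(0,2) = 2
Sum: 0 + 0 + 2 + 1 + 3 + 1 + 2 + 2 = 11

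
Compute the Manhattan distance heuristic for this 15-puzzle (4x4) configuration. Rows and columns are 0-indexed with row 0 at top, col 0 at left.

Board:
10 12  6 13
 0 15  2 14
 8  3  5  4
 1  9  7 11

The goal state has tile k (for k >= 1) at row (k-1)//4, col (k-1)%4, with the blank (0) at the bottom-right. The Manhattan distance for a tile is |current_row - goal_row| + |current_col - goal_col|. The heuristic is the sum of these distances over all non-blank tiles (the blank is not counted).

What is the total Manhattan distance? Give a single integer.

Answer: 45

Derivation:
Tile 10: at (0,0), goal (2,1), distance |0-2|+|0-1| = 3
Tile 12: at (0,1), goal (2,3), distance |0-2|+|1-3| = 4
Tile 6: at (0,2), goal (1,1), distance |0-1|+|2-1| = 2
Tile 13: at (0,3), goal (3,0), distance |0-3|+|3-0| = 6
Tile 15: at (1,1), goal (3,2), distance |1-3|+|1-2| = 3
Tile 2: at (1,2), goal (0,1), distance |1-0|+|2-1| = 2
Tile 14: at (1,3), goal (3,1), distance |1-3|+|3-1| = 4
Tile 8: at (2,0), goal (1,3), distance |2-1|+|0-3| = 4
Tile 3: at (2,1), goal (0,2), distance |2-0|+|1-2| = 3
Tile 5: at (2,2), goal (1,0), distance |2-1|+|2-0| = 3
Tile 4: at (2,3), goal (0,3), distance |2-0|+|3-3| = 2
Tile 1: at (3,0), goal (0,0), distance |3-0|+|0-0| = 3
Tile 9: at (3,1), goal (2,0), distance |3-2|+|1-0| = 2
Tile 7: at (3,2), goal (1,2), distance |3-1|+|2-2| = 2
Tile 11: at (3,3), goal (2,2), distance |3-2|+|3-2| = 2
Sum: 3 + 4 + 2 + 6 + 3 + 2 + 4 + 4 + 3 + 3 + 2 + 3 + 2 + 2 + 2 = 45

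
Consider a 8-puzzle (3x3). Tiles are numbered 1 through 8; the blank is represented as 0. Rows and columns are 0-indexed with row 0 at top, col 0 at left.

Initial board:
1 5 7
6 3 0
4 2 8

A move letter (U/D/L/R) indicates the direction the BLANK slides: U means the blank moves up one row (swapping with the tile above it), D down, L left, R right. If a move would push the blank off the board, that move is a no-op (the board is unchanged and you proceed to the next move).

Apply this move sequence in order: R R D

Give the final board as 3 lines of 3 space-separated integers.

Answer: 1 5 7
6 3 8
4 2 0

Derivation:
After move 1 (R):
1 5 7
6 3 0
4 2 8

After move 2 (R):
1 5 7
6 3 0
4 2 8

After move 3 (D):
1 5 7
6 3 8
4 2 0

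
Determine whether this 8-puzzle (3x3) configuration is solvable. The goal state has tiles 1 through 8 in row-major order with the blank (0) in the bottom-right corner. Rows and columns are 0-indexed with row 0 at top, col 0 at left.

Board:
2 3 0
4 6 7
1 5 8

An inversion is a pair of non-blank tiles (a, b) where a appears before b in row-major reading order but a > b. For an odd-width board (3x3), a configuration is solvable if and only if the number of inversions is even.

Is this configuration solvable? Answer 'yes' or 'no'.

Inversions (pairs i<j in row-major order where tile[i] > tile[j] > 0): 7
7 is odd, so the puzzle is not solvable.

Answer: no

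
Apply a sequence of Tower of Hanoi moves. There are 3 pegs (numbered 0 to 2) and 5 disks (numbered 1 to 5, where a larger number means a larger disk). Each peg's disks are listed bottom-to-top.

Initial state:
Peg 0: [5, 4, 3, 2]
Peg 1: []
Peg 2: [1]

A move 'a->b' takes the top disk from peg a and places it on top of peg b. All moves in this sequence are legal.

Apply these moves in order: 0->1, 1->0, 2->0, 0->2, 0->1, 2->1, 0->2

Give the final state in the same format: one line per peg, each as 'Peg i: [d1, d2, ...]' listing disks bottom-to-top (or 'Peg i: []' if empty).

After move 1 (0->1):
Peg 0: [5, 4, 3]
Peg 1: [2]
Peg 2: [1]

After move 2 (1->0):
Peg 0: [5, 4, 3, 2]
Peg 1: []
Peg 2: [1]

After move 3 (2->0):
Peg 0: [5, 4, 3, 2, 1]
Peg 1: []
Peg 2: []

After move 4 (0->2):
Peg 0: [5, 4, 3, 2]
Peg 1: []
Peg 2: [1]

After move 5 (0->1):
Peg 0: [5, 4, 3]
Peg 1: [2]
Peg 2: [1]

After move 6 (2->1):
Peg 0: [5, 4, 3]
Peg 1: [2, 1]
Peg 2: []

After move 7 (0->2):
Peg 0: [5, 4]
Peg 1: [2, 1]
Peg 2: [3]

Answer: Peg 0: [5, 4]
Peg 1: [2, 1]
Peg 2: [3]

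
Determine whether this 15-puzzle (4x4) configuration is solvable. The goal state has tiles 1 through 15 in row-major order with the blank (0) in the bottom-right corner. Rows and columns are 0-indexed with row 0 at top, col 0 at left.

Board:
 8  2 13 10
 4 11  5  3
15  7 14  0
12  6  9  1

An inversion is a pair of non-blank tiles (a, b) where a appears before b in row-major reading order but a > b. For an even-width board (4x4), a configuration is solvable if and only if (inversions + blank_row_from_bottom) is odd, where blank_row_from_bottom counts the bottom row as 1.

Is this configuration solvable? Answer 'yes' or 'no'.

Answer: yes

Derivation:
Inversions: 53
Blank is in row 2 (0-indexed from top), which is row 2 counting from the bottom (bottom = 1).
53 + 2 = 55, which is odd, so the puzzle is solvable.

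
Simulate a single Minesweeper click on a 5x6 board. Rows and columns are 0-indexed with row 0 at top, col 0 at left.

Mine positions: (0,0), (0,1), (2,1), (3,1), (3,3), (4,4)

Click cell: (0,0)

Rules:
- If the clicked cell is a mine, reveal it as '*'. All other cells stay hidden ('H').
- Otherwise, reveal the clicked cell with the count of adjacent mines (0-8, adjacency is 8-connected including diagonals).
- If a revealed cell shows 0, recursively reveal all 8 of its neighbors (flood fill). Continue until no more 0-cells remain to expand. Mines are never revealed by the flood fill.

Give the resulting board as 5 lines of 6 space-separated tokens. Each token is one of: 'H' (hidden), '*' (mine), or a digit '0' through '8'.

* H H H H H
H H H H H H
H H H H H H
H H H H H H
H H H H H H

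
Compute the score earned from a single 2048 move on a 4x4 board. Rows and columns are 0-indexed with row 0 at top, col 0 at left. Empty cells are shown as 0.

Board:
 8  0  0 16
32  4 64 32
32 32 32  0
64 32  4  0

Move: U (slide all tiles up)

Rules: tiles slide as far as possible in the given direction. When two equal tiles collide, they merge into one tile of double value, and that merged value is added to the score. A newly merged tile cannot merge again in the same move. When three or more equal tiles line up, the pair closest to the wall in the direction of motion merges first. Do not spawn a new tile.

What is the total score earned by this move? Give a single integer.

Answer: 128

Derivation:
Slide up:
col 0: [8, 32, 32, 64] -> [8, 64, 64, 0]  score +64 (running 64)
col 1: [0, 4, 32, 32] -> [4, 64, 0, 0]  score +64 (running 128)
col 2: [0, 64, 32, 4] -> [64, 32, 4, 0]  score +0 (running 128)
col 3: [16, 32, 0, 0] -> [16, 32, 0, 0]  score +0 (running 128)
Board after move:
 8  4 64 16
64 64 32 32
64  0  4  0
 0  0  0  0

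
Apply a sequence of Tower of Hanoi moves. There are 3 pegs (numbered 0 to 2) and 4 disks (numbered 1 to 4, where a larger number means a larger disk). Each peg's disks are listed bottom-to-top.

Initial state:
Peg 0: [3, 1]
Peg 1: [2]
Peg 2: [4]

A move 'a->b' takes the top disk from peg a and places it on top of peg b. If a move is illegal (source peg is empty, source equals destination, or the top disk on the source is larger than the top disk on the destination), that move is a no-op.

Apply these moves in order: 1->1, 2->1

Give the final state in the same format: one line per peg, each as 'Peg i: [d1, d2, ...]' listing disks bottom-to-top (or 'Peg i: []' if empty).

Answer: Peg 0: [3, 1]
Peg 1: [2]
Peg 2: [4]

Derivation:
After move 1 (1->1):
Peg 0: [3, 1]
Peg 1: [2]
Peg 2: [4]

After move 2 (2->1):
Peg 0: [3, 1]
Peg 1: [2]
Peg 2: [4]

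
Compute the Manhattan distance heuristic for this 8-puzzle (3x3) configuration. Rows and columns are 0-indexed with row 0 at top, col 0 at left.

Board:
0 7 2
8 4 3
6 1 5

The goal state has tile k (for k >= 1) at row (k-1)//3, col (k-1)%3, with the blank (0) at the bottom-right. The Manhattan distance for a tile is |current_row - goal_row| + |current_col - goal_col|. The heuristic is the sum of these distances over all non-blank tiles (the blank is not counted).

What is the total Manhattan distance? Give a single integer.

Tile 7: at (0,1), goal (2,0), distance |0-2|+|1-0| = 3
Tile 2: at (0,2), goal (0,1), distance |0-0|+|2-1| = 1
Tile 8: at (1,0), goal (2,1), distance |1-2|+|0-1| = 2
Tile 4: at (1,1), goal (1,0), distance |1-1|+|1-0| = 1
Tile 3: at (1,2), goal (0,2), distance |1-0|+|2-2| = 1
Tile 6: at (2,0), goal (1,2), distance |2-1|+|0-2| = 3
Tile 1: at (2,1), goal (0,0), distance |2-0|+|1-0| = 3
Tile 5: at (2,2), goal (1,1), distance |2-1|+|2-1| = 2
Sum: 3 + 1 + 2 + 1 + 1 + 3 + 3 + 2 = 16

Answer: 16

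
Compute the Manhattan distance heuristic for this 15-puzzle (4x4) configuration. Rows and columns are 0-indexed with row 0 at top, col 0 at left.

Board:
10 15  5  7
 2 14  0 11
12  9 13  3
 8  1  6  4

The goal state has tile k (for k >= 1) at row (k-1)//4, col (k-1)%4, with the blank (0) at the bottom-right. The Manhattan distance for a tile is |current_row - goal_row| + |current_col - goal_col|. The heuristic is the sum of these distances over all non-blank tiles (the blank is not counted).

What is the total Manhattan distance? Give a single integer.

Tile 10: at (0,0), goal (2,1), distance |0-2|+|0-1| = 3
Tile 15: at (0,1), goal (3,2), distance |0-3|+|1-2| = 4
Tile 5: at (0,2), goal (1,0), distance |0-1|+|2-0| = 3
Tile 7: at (0,3), goal (1,2), distance |0-1|+|3-2| = 2
Tile 2: at (1,0), goal (0,1), distance |1-0|+|0-1| = 2
Tile 14: at (1,1), goal (3,1), distance |1-3|+|1-1| = 2
Tile 11: at (1,3), goal (2,2), distance |1-2|+|3-2| = 2
Tile 12: at (2,0), goal (2,3), distance |2-2|+|0-3| = 3
Tile 9: at (2,1), goal (2,0), distance |2-2|+|1-0| = 1
Tile 13: at (2,2), goal (3,0), distance |2-3|+|2-0| = 3
Tile 3: at (2,3), goal (0,2), distance |2-0|+|3-2| = 3
Tile 8: at (3,0), goal (1,3), distance |3-1|+|0-3| = 5
Tile 1: at (3,1), goal (0,0), distance |3-0|+|1-0| = 4
Tile 6: at (3,2), goal (1,1), distance |3-1|+|2-1| = 3
Tile 4: at (3,3), goal (0,3), distance |3-0|+|3-3| = 3
Sum: 3 + 4 + 3 + 2 + 2 + 2 + 2 + 3 + 1 + 3 + 3 + 5 + 4 + 3 + 3 = 43

Answer: 43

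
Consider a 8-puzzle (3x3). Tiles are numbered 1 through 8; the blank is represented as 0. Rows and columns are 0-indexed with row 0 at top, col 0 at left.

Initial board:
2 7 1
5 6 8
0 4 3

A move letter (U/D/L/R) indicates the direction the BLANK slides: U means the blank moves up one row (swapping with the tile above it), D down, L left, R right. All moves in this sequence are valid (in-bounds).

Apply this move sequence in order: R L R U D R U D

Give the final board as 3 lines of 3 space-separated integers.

Answer: 2 7 1
5 6 8
4 3 0

Derivation:
After move 1 (R):
2 7 1
5 6 8
4 0 3

After move 2 (L):
2 7 1
5 6 8
0 4 3

After move 3 (R):
2 7 1
5 6 8
4 0 3

After move 4 (U):
2 7 1
5 0 8
4 6 3

After move 5 (D):
2 7 1
5 6 8
4 0 3

After move 6 (R):
2 7 1
5 6 8
4 3 0

After move 7 (U):
2 7 1
5 6 0
4 3 8

After move 8 (D):
2 7 1
5 6 8
4 3 0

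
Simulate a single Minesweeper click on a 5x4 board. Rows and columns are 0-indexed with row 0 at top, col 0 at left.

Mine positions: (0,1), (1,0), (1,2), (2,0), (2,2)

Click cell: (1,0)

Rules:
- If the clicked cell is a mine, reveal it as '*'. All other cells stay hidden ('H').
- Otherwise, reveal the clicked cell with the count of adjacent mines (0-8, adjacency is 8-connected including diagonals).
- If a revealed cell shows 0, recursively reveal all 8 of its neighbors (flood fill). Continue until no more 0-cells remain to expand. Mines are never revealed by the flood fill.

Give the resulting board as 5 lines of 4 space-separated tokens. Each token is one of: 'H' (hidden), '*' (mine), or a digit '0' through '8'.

H H H H
* H H H
H H H H
H H H H
H H H H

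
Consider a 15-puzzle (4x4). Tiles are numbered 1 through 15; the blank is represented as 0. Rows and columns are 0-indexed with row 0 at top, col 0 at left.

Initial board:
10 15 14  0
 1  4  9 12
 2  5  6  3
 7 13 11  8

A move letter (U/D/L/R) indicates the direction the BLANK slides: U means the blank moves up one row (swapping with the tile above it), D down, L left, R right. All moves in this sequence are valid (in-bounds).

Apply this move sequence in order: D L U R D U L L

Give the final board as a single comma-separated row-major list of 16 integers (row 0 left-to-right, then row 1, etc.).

Answer: 10, 0, 15, 12, 1, 4, 14, 9, 2, 5, 6, 3, 7, 13, 11, 8

Derivation:
After move 1 (D):
10 15 14 12
 1  4  9  0
 2  5  6  3
 7 13 11  8

After move 2 (L):
10 15 14 12
 1  4  0  9
 2  5  6  3
 7 13 11  8

After move 3 (U):
10 15  0 12
 1  4 14  9
 2  5  6  3
 7 13 11  8

After move 4 (R):
10 15 12  0
 1  4 14  9
 2  5  6  3
 7 13 11  8

After move 5 (D):
10 15 12  9
 1  4 14  0
 2  5  6  3
 7 13 11  8

After move 6 (U):
10 15 12  0
 1  4 14  9
 2  5  6  3
 7 13 11  8

After move 7 (L):
10 15  0 12
 1  4 14  9
 2  5  6  3
 7 13 11  8

After move 8 (L):
10  0 15 12
 1  4 14  9
 2  5  6  3
 7 13 11  8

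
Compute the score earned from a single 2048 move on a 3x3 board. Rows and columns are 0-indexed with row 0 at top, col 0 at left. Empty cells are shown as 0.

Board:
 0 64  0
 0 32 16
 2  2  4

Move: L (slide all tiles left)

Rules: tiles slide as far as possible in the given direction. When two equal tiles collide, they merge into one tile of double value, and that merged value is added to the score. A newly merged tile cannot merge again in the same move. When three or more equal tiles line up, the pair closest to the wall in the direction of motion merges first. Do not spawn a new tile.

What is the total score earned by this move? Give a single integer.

Answer: 4

Derivation:
Slide left:
row 0: [0, 64, 0] -> [64, 0, 0]  score +0 (running 0)
row 1: [0, 32, 16] -> [32, 16, 0]  score +0 (running 0)
row 2: [2, 2, 4] -> [4, 4, 0]  score +4 (running 4)
Board after move:
64  0  0
32 16  0
 4  4  0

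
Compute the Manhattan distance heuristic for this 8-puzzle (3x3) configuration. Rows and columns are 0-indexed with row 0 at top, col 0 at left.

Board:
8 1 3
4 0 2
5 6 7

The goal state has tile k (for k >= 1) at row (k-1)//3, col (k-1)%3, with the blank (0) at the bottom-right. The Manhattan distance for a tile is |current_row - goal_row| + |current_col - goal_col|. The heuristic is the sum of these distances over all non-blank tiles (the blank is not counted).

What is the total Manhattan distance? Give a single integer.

Answer: 12

Derivation:
Tile 8: at (0,0), goal (2,1), distance |0-2|+|0-1| = 3
Tile 1: at (0,1), goal (0,0), distance |0-0|+|1-0| = 1
Tile 3: at (0,2), goal (0,2), distance |0-0|+|2-2| = 0
Tile 4: at (1,0), goal (1,0), distance |1-1|+|0-0| = 0
Tile 2: at (1,2), goal (0,1), distance |1-0|+|2-1| = 2
Tile 5: at (2,0), goal (1,1), distance |2-1|+|0-1| = 2
Tile 6: at (2,1), goal (1,2), distance |2-1|+|1-2| = 2
Tile 7: at (2,2), goal (2,0), distance |2-2|+|2-0| = 2
Sum: 3 + 1 + 0 + 0 + 2 + 2 + 2 + 2 = 12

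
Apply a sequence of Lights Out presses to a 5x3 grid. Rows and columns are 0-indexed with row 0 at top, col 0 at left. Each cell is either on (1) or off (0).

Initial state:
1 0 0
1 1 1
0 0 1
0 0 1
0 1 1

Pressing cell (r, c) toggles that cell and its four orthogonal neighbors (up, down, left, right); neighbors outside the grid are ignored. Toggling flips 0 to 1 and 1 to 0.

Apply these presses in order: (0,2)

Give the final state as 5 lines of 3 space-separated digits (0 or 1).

After press 1 at (0,2):
1 1 1
1 1 0
0 0 1
0 0 1
0 1 1

Answer: 1 1 1
1 1 0
0 0 1
0 0 1
0 1 1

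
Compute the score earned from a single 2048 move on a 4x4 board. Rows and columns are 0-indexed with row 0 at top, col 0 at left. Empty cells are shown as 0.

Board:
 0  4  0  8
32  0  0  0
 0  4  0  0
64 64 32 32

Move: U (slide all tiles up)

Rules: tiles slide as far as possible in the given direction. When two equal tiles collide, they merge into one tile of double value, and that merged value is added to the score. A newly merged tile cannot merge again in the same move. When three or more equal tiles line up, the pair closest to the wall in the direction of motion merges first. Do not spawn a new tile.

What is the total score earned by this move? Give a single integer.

Answer: 8

Derivation:
Slide up:
col 0: [0, 32, 0, 64] -> [32, 64, 0, 0]  score +0 (running 0)
col 1: [4, 0, 4, 64] -> [8, 64, 0, 0]  score +8 (running 8)
col 2: [0, 0, 0, 32] -> [32, 0, 0, 0]  score +0 (running 8)
col 3: [8, 0, 0, 32] -> [8, 32, 0, 0]  score +0 (running 8)
Board after move:
32  8 32  8
64 64  0 32
 0  0  0  0
 0  0  0  0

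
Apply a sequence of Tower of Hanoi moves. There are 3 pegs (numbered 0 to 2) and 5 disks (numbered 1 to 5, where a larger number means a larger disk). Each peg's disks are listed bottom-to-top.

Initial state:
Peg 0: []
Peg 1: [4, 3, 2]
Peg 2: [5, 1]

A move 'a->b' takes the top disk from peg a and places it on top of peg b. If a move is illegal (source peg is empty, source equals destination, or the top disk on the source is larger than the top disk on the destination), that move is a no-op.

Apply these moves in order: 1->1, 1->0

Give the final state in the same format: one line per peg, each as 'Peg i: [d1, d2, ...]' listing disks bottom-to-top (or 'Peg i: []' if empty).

After move 1 (1->1):
Peg 0: []
Peg 1: [4, 3, 2]
Peg 2: [5, 1]

After move 2 (1->0):
Peg 0: [2]
Peg 1: [4, 3]
Peg 2: [5, 1]

Answer: Peg 0: [2]
Peg 1: [4, 3]
Peg 2: [5, 1]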